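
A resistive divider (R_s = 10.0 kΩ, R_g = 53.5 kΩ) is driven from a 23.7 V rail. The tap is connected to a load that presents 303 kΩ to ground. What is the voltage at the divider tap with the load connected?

V_out ≈ 19.4 V

The load sits in parallel with R_g: R_g‖R_L = (53.5 × 303) / (53.5 + 303) = 45.47 kΩ.
V_out = 23.7 × 45.47 / (10.0 + 45.47) = 23.7 × 45.47/55.47 = 19.4 V.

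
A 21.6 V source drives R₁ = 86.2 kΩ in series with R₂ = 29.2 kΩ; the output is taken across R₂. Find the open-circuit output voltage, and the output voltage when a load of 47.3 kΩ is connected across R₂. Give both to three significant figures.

Open-circuit: V = 21.6 × 29.2/(86.2 + 29.2) = 5.47 V.
With the load, R₂ becomes R₂‖R_L = 18.05 kΩ, so V = 21.6 × 18.05/104.3 = 3.74 V.

Unloaded: 5.47 V; loaded: 3.74 V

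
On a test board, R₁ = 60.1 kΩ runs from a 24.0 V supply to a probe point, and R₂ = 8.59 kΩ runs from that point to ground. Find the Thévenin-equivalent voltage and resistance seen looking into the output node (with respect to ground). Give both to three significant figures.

V_th = 3.00 V, R_th = 7.52 kΩ

V_th is the open-circuit tap voltage: 24.0 × 8.59/(60.1 + 8.59) = 3.00 V.
With the supply zeroed, R₁ and R₂ appear in parallel from the tap: R_th = R₁‖R₂ = (60.1 × 8.59)/68.69 = 7.52 kΩ.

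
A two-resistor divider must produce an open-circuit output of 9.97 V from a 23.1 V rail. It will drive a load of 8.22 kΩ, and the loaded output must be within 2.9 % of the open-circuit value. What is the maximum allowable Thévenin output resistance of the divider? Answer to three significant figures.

Loading drop = R_th/(R_th + R_L) ≤ 0.0290, so R_th ≤ R_L · ε/(1−ε) = 8.22 kΩ × 0.0290/0.9710 = 245 Ω.
(Any R1, R2 with R2/(R1+R2) = 0.432 and R1‖R2 ≤ 245 Ω will meet the spec.)

R_th ≤ 245 Ω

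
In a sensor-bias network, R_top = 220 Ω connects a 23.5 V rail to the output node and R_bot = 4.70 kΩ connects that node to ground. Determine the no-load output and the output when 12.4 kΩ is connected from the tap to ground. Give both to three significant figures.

Unloaded: 22.4 V; loaded: 22.1 V

Open-circuit: V = 23.5 × 4700/(220 + 4700) = 22.4 V.
With the load, R_bot becomes R_bot‖R_L = 3408 Ω, so V = 23.5 × 3408/3628 = 22.1 V.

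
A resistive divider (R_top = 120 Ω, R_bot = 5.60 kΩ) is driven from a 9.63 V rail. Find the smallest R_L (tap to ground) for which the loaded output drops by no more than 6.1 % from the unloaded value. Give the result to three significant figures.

R_L(min) ≈ 1.81 kΩ

Output resistance R_th = R_top‖R_bot = (120 × 5600)/5720 = 117.5 Ω.
The fractional drop is R_th/(R_th + R_L); requiring this ≤ 0.0610 gives R_L ≥ R_th(1/0.0610 − 1) = 117.5 × 15.39 = 1.81 kΩ.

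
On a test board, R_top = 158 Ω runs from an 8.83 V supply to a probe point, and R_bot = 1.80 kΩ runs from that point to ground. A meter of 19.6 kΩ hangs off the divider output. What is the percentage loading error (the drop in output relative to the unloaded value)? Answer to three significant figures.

0.736 %

The divider's output (Thévenin) resistance is R_top‖R_bot = 145.3 Ω.
Fractional drop under load = R_th/(R_th + R_L) = 145.3 / (145.3 + 19600) = 0.007356.
So the output falls by 0.736 %.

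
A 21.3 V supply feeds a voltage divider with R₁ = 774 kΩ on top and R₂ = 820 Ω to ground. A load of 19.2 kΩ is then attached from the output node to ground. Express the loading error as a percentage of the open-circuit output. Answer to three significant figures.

The divider's output (Thévenin) resistance is R₁‖R₂ = 819.1 Ω.
Fractional drop under load = R_th/(R_th + R_L) = 819.1 / (819.1 + 19200) = 0.04092.
So the output falls by 4.09 %.

4.09 %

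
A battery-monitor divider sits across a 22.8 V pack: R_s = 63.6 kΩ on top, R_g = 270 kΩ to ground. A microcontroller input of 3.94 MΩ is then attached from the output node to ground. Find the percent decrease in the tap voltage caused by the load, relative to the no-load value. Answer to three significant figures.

The divider's output (Thévenin) resistance is R_s‖R_g = 51.47 kΩ.
Fractional drop under load = R_th/(R_th + R_L) = 51.47 / (51.47 + 3940) = 0.01290.
So the output falls by 1.29 %.

1.29 %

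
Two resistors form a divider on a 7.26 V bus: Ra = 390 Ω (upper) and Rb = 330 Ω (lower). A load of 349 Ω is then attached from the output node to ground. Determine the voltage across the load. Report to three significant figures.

The load sits in parallel with Rb: Rb‖R_L = (330 × 349) / (330 + 349) = 169.6 Ω.
V_out = 7.26 × 169.6 / (390 + 169.6) = 7.26 × 169.6/559.6 = 2.20 V.

V_out ≈ 2.20 V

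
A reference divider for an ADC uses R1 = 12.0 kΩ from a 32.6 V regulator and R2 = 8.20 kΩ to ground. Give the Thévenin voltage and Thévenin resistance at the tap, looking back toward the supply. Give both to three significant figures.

V_th = 13.2 V, R_th = 4.87 kΩ

V_th is the open-circuit tap voltage: 32.6 × 8.20/(12.0 + 8.20) = 13.2 V.
With the supply zeroed, R1 and R2 appear in parallel from the tap: R_th = R1‖R2 = (12.0 × 8.20)/20.20 = 4.87 kΩ.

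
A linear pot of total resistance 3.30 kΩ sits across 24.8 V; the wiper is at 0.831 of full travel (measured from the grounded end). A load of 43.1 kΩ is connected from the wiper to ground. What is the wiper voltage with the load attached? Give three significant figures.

V ≈ 20.4 V

The wiper splits the pot into (1−α)R = 557.7 Ω above and αR = 2742 Ω below.
Lower section ‖ load = 2578 Ω.
V_wiper = 24.8 × 2578/(557.7 + 2578) = 20.4 V.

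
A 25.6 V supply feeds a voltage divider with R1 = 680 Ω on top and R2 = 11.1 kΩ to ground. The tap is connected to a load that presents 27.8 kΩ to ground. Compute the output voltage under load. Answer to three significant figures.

V_out ≈ 23.6 V

The load sits in parallel with R2: R2‖R_L = (11100 × 27800) / (11100 + 27800) = 7933 Ω.
V_out = 25.6 × 7933 / (680 + 7933) = 25.6 × 7933/8613 = 23.6 V.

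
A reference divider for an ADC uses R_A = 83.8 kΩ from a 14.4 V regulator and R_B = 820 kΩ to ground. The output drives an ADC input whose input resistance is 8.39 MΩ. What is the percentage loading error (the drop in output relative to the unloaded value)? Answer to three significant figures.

The divider's output (Thévenin) resistance is R_A‖R_B = 76.03 kΩ.
Fractional drop under load = R_th/(R_th + R_L) = 76.03 / (76.03 + 8390) = 0.008981.
So the output falls by 0.898 %.

0.898 %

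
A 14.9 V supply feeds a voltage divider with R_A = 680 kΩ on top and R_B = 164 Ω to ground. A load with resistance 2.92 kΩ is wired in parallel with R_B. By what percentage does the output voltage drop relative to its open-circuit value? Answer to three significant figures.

The divider's output (Thévenin) resistance is R_A‖R_B = 164.0 Ω.
Fractional drop under load = R_th/(R_th + R_L) = 164.0 / (164.0 + 2920) = 0.05317.
So the output falls by 5.32 %.

5.32 %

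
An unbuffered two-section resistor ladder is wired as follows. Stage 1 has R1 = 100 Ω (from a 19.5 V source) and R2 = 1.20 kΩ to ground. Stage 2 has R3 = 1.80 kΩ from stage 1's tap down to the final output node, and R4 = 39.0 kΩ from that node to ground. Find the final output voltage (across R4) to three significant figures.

Stage 2 presents R3+R4 = 40800 Ω as a load on stage 1's tap.
Stage 1's lower leg becomes R2‖(R3+R4) = 1166 Ω, so V_mid = 19.5 × 1166/1266 = 17.96 V.
Stage 2 is itself unloaded: V_out = V_mid × R4/(R3+R4) = 17.96 × 39000/40800 = 17.2 V.

V_out ≈ 17.2 V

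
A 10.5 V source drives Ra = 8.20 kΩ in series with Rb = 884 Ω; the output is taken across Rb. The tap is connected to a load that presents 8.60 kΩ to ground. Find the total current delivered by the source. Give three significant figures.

Rb‖R_L = 801.6 Ω, so the source sees Ra + Rb‖R_L = 9002 Ω.
I = 10.5 V / 9002 Ω = 1.17 mA.

I ≈ 1.17 mA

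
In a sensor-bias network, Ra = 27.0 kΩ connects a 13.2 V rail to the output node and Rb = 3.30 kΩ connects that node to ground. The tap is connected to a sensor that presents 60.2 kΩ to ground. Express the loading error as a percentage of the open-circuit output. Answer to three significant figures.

4.66 %

The divider's output (Thévenin) resistance is Ra‖Rb = 2.941 kΩ.
Fractional drop under load = R_th/(R_th + R_L) = 2.941 / (2.941 + 60.2) = 0.04657.
So the output falls by 4.66 %.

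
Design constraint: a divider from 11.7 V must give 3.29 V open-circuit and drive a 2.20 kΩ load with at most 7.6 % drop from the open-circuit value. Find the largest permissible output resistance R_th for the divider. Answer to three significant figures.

R_th ≤ 181 Ω

Loading drop = R_th/(R_th + R_L) ≤ 0.0760, so R_th ≤ R_L · ε/(1−ε) = 2.20 kΩ × 0.0760/0.9240 = 181 Ω.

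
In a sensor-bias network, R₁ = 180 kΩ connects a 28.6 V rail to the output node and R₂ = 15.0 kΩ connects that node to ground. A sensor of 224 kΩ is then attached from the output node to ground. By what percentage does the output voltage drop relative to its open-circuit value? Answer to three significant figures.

5.82 %

The divider's output (Thévenin) resistance is R₁‖R₂ = 13.85 kΩ.
Fractional drop under load = R_th/(R_th + R_L) = 13.85 / (13.85 + 224) = 0.05821.
So the output falls by 5.82 %.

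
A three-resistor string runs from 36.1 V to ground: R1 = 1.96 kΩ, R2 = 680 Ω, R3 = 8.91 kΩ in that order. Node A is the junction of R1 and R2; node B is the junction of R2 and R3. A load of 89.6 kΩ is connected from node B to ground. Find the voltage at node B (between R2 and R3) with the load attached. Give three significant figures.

At node B, R3 is in parallel with the load: R3‖R_L = 8104 Ω.
Below node A the resistance is R2 + (R3‖R_L) = 8784 Ω, so V_A = 36.1 × 8784/10740 = 29.51 V.
Then V_B = V_A × (R3‖R_L)/(R2 + R3‖R_L) = 29.51 × 8104/8784 = 27.2 V.

V ≈ 27.2 V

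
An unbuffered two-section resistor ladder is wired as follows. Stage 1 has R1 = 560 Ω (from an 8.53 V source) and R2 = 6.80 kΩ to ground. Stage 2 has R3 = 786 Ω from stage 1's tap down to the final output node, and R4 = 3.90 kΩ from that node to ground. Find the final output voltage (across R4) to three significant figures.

V_out ≈ 5.91 V

Stage 2 presents R3+R4 = 4686 Ω as a load on stage 1's tap.
Stage 1's lower leg becomes R2‖(R3+R4) = 2774 Ω, so V_mid = 8.53 × 2774/3334 = 7.097 V.
Stage 2 is itself unloaded: V_out = V_mid × R4/(R3+R4) = 7.097 × 3900/4686 = 5.91 V.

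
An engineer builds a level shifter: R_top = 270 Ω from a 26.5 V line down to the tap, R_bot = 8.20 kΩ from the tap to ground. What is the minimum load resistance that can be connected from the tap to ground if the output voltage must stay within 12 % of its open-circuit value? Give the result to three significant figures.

Output resistance R_th = R_top‖R_bot = (270 × 8200)/8470 = 261.4 Ω.
The fractional drop is R_th/(R_th + R_L); requiring this ≤ 0.120 gives R_L ≥ R_th(1/0.120 − 1) = 261.4 × 7.333 = 1.92 kΩ.

R_L(min) ≈ 1.92 kΩ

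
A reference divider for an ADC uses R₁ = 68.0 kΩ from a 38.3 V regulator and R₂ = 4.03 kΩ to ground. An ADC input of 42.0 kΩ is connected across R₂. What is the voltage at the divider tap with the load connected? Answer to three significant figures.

The load sits in parallel with R₂: R₂‖R_L = (4.03 × 42.0) / (4.03 + 42.0) = 3.677 kΩ.
V_out = 38.3 × 3.677 / (68.0 + 3.677) = 38.3 × 3.677/71.68 = 1.96 V.
(Unloaded it would have been 2.14 V.)

V_out ≈ 1.96 V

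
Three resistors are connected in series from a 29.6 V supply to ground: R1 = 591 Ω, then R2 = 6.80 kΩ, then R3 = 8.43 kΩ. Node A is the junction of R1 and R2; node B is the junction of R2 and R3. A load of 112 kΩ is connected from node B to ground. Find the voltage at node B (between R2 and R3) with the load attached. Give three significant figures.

V ≈ 15.2 V

At node B, R3 is in parallel with the load: R3‖R_L = 7840 Ω.
Below node A the resistance is R2 + (R3‖R_L) = 14640 Ω, so V_A = 29.6 × 14640/15230 = 28.45 V.
Then V_B = V_A × (R3‖R_L)/(R2 + R3‖R_L) = 28.45 × 7840/14640 = 15.2 V.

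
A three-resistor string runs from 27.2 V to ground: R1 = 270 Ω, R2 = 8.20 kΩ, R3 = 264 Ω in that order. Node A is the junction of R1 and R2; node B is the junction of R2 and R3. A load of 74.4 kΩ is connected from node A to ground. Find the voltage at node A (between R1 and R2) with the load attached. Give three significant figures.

V ≈ 26.3 V

Below node A the series string R2+R3 = 8464 Ω sits in parallel with the 74400 Ω load: 7599 Ω.
V_A = 27.2 × 7599/(270 + 7599) = 26.3 V.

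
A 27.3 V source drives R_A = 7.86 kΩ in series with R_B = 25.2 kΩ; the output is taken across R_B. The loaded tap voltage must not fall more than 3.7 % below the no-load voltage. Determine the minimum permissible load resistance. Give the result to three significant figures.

R_L(min) ≈ 156 kΩ

Output resistance R_th = R_A‖R_B = (7.86 × 25.2)/33.06 = 5.991 kΩ.
The fractional drop is R_th/(R_th + R_L); requiring this ≤ 0.0370 gives R_L ≥ R_th(1/0.0370 − 1) = 5.991 × 26.03 = 156 kΩ.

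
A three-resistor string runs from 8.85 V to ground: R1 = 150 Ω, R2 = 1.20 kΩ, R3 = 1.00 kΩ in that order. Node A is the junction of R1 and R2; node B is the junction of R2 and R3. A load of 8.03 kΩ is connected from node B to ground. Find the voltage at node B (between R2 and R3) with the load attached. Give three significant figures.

At node B, R3 is in parallel with the load: R3‖R_L = 889.3 Ω.
Below node A the resistance is R2 + (R3‖R_L) = 2089 Ω, so V_A = 8.85 × 2089/2239 = 8.257 V.
Then V_B = V_A × (R3‖R_L)/(R2 + R3‖R_L) = 8.257 × 889.3/2089 = 3.51 V.

V ≈ 3.51 V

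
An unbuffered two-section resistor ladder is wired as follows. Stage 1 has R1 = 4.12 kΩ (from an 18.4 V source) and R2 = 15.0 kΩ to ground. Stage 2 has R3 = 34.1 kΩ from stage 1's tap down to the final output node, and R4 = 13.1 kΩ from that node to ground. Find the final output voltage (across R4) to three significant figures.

V_out ≈ 3.75 V

Stage 2 presents R3+R4 = 47.20 kΩ as a load on stage 1's tap.
Stage 1's lower leg becomes R2‖(R3+R4) = 11.38 kΩ, so V_mid = 18.4 × 11.38/15.50 = 13.51 V.
Stage 2 is itself unloaded: V_out = V_mid × R4/(R3+R4) = 13.51 × 13.1/47.20 = 3.75 V.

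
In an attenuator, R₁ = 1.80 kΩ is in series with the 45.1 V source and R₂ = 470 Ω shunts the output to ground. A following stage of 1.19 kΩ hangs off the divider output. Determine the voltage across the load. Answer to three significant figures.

V_out ≈ 7.11 V

The load sits in parallel with R₂: R₂‖R_L = (470 × 1190) / (470 + 1190) = 336.9 Ω.
V_out = 45.1 × 336.9 / (1800 + 336.9) = 45.1 × 336.9/2137 = 7.11 V.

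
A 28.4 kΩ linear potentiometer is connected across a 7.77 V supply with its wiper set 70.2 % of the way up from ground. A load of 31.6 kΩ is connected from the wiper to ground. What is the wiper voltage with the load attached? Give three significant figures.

V ≈ 4.59 V

The wiper splits the pot into (1−α)R = 8.463 kΩ above and αR = 19.94 kΩ below.
Lower section ‖ load = 12.22 kΩ.
V_wiper = 7.77 × 12.22/(8.463 + 12.22) = 4.59 V.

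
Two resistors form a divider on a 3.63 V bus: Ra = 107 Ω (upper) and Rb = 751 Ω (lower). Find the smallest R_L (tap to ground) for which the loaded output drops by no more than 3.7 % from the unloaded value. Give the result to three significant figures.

Output resistance R_th = Ra‖Rb = (107 × 751)/858.0 = 93.66 Ω.
The fractional drop is R_th/(R_th + R_L); requiring this ≤ 0.0370 gives R_L ≥ R_th(1/0.0370 − 1) = 93.66 × 26.03 = 2.44 kΩ.

R_L(min) ≈ 2.44 kΩ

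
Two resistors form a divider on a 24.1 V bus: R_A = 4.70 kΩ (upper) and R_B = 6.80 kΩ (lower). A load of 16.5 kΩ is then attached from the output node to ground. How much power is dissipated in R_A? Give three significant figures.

Total resistance from the source is R_A + (R_B‖R_L) = 9.515 kΩ, so I = 24.1/9.515 kΩ = 2.533 mA.
P = I²·R_A = (2.533 mA)² × 4.70 kΩ = 30.1 mW.

P ≈ 30.1 mW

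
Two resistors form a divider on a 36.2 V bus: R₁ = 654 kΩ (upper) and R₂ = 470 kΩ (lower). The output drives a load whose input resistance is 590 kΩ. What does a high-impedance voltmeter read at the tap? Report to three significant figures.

V_out ≈ 10.3 V

The load sits in parallel with R₂: R₂‖R_L = (470 × 590) / (470 + 590) = 261.6 kΩ.
V_out = 36.2 × 261.6 / (654 + 261.6) = 36.2 × 261.6/915.6 = 10.3 V.
(Unloaded it would have been 15.1 V.)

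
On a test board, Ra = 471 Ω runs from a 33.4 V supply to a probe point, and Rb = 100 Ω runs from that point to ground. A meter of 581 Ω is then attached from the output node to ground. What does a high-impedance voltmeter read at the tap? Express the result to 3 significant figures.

V_out ≈ 5.12 V

The load sits in parallel with Rb: Rb‖R_L = (100 × 581) / (100 + 581) = 85.32 Ω.
V_out = 33.4 × 85.32 / (471 + 85.32) = 33.4 × 85.32/556.3 = 5.12 V.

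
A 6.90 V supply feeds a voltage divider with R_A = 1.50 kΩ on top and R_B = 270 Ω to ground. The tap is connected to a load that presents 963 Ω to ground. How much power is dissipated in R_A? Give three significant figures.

P ≈ 24.4 mW

Total resistance from the source is R_A + (R_B‖R_L) = 1711 Ω, so I = 6.90/1711 Ω = 4.033 mA.
P = I²·R_A = (4.033 mA)² × 1.50 kΩ = 24.4 mW.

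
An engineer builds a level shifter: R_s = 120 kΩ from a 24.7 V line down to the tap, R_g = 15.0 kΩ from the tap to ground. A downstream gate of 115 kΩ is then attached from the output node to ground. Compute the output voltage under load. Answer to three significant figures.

V_out ≈ 2.46 V

The load sits in parallel with R_g: R_g‖R_L = (15.0 × 115) / (15.0 + 115) = 13.27 kΩ.
V_out = 24.7 × 13.27 / (120 + 13.27) = 24.7 × 13.27/133.3 = 2.46 V.
(Unloaded it would have been 2.74 V.)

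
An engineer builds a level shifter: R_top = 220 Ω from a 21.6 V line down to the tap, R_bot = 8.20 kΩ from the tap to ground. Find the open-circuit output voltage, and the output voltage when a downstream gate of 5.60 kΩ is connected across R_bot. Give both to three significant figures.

Unloaded: 21.0 V; loaded: 20.3 V

Open-circuit: V = 21.6 × 8200/(220 + 8200) = 21.0 V.
With the load, R_bot becomes R_bot‖R_L = 3328 Ω, so V = 21.6 × 3328/3548 = 20.3 V.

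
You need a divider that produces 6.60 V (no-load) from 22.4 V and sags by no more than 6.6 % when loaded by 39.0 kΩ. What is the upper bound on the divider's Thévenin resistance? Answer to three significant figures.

Loading drop = R_th/(R_th + R_L) ≤ 0.0660, so R_th ≤ R_L · ε/(1−ε) = 39.0 kΩ × 0.0660/0.9340 = 2.76 kΩ.

R_th ≤ 2.76 kΩ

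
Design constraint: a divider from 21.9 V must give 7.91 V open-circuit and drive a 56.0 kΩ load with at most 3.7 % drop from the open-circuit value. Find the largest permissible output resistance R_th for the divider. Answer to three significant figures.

Loading drop = R_th/(R_th + R_L) ≤ 0.0370, so R_th ≤ R_L · ε/(1−ε) = 56.0 kΩ × 0.0370/0.9630 = 2.15 kΩ.

R_th ≤ 2.15 kΩ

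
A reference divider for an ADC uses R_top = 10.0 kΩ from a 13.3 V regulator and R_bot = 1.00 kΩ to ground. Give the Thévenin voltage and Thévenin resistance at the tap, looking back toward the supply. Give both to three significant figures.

V_th is the open-circuit tap voltage: 13.3 × 1.00/(10.0 + 1.00) = 1.21 V.
With the supply zeroed, R_top and R_bot appear in parallel from the tap: R_th = R_top‖R_bot = (10.0 × 1.00)/11.00 = 909 Ω.

V_th = 1.21 V, R_th = 909 Ω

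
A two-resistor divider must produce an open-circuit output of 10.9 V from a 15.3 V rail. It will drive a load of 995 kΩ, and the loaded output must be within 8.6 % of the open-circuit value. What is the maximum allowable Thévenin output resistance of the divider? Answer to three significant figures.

R_th ≤ 93.6 kΩ

Loading drop = R_th/(R_th + R_L) ≤ 0.0860, so R_th ≤ R_L · ε/(1−ε) = 995 kΩ × 0.0860/0.9140 = 93.6 kΩ.
(Any R1, R2 with R2/(R1+R2) = 0.712 and R1‖R2 ≤ 93.6 kΩ will meet the spec.)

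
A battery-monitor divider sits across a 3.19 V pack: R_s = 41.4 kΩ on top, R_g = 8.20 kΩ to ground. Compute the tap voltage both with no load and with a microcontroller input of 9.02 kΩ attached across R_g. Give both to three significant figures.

Open-circuit: V = 3.19 × 8.20/(41.4 + 8.20) = 0.527 V.
With the load, R_g becomes R_g‖R_L = 4.295 kΩ, so V = 3.19 × 4.295/45.70 = 0.300 V.

Unloaded: 0.527 V; loaded: 0.300 V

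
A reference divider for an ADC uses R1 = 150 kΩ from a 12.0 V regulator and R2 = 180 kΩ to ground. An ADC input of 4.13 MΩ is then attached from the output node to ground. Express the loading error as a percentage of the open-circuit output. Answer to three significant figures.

The divider's output (Thévenin) resistance is R1‖R2 = 81.82 kΩ.
Fractional drop under load = R_th/(R_th + R_L) = 81.82 / (81.82 + 4130) = 0.01943.
So the output falls by 1.94 %.

1.94 %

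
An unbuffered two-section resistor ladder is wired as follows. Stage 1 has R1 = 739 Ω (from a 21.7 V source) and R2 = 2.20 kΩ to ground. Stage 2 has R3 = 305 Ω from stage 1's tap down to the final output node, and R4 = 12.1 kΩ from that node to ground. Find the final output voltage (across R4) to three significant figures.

V_out ≈ 15.2 V

Stage 2 presents R3+R4 = 12400 Ω as a load on stage 1's tap.
Stage 1's lower leg becomes R2‖(R3+R4) = 1869 Ω, so V_mid = 21.7 × 1869/2608 = 15.55 V.
Stage 2 is itself unloaded: V_out = V_mid × R4/(R3+R4) = 15.55 × 12100/12400 = 15.2 V.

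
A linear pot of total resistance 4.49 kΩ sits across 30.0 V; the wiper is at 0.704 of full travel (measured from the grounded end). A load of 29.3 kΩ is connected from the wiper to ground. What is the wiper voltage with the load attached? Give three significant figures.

V ≈ 20.5 V

The wiper splits the pot into (1−α)R = 1.329 kΩ above and αR = 3.161 kΩ below.
Lower section ‖ load = 2.853 kΩ.
V_wiper = 30.0 × 2.853/(1.329 + 2.853) = 20.5 V.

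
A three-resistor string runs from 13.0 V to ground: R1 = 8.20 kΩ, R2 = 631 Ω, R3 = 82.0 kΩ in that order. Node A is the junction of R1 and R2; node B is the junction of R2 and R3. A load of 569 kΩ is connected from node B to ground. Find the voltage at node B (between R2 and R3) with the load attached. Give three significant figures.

V ≈ 11.6 V

At node B, R3 is in parallel with the load: R3‖R_L = 71670 Ω.
Below node A the resistance is R2 + (R3‖R_L) = 72300 Ω, so V_A = 13.0 × 72300/80500 = 11.68 V.
Then V_B = V_A × (R3‖R_L)/(R2 + R3‖R_L) = 11.68 × 71670/72300 = 11.6 V.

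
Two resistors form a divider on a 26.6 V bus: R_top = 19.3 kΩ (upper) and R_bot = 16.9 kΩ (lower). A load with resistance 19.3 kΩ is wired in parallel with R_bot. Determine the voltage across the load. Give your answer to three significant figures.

The load sits in parallel with R_bot: R_bot‖R_L = (16.9 × 19.3) / (16.9 + 19.3) = 9.010 kΩ.
V_out = 26.6 × 9.010 / (19.3 + 9.010) = 26.6 × 9.010/28.31 = 8.47 V.

V_out ≈ 8.47 V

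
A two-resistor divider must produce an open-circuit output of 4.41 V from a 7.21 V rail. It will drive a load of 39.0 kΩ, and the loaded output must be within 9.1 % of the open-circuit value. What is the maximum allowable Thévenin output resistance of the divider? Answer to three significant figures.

Loading drop = R_th/(R_th + R_L) ≤ 0.0910, so R_th ≤ R_L · ε/(1−ε) = 39.0 kΩ × 0.0910/0.9090 = 3.90 kΩ.
(Any R1, R2 with R2/(R1+R2) = 0.612 and R1‖R2 ≤ 3.90 kΩ will meet the spec.)

R_th ≤ 3.90 kΩ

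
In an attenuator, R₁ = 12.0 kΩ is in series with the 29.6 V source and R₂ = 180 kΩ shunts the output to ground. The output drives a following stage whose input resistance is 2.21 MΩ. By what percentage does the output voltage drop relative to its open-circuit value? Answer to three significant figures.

0.506 %

The divider's output (Thévenin) resistance is R₁‖R₂ = 11.25 kΩ.
Fractional drop under load = R_th/(R_th + R_L) = 11.25 / (11.25 + 2210) = 0.005065.
So the output falls by 0.506 %.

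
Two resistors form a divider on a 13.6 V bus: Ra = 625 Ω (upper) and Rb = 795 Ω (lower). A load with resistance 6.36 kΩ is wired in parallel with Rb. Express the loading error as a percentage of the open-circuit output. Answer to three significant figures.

5.21 %

The divider's output (Thévenin) resistance is Ra‖Rb = 349.9 Ω.
Fractional drop under load = R_th/(R_th + R_L) = 349.9 / (349.9 + 6360) = 0.05215.
So the output falls by 5.21 %.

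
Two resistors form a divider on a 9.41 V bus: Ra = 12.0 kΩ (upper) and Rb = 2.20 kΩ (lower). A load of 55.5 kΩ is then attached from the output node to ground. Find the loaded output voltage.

V_out ≈ 1.41 V

The load sits in parallel with Rb: Rb‖R_L = (2.20 × 55.5) / (2.20 + 55.5) = 2.116 kΩ.
V_out = 9.41 × 2.116 / (12.0 + 2.116) = 9.41 × 2.116/14.12 = 1.41 V.
(Unloaded it would have been 1.46 V.)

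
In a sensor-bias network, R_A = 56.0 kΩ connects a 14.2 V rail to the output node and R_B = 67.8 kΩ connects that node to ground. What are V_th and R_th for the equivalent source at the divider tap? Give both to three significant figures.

V_th is the open-circuit tap voltage: 14.2 × 67.8/(56.0 + 67.8) = 7.78 V.
With the supply zeroed, R_A and R_B appear in parallel from the tap: R_th = R_A‖R_B = (56.0 × 67.8)/123.8 = 30.7 kΩ.

V_th = 7.78 V, R_th = 30.7 kΩ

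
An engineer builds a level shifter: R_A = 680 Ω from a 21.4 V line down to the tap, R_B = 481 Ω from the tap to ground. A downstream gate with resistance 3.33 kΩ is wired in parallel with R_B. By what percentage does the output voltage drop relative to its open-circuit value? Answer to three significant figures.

7.80 %

The divider's output (Thévenin) resistance is R_A‖R_B = 281.7 Ω.
Fractional drop under load = R_th/(R_th + R_L) = 281.7 / (281.7 + 3330) = 0.07800.
So the output falls by 7.80 %.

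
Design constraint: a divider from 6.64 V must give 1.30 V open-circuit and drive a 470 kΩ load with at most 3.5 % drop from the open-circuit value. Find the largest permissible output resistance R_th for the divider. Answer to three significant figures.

Loading drop = R_th/(R_th + R_L) ≤ 0.0350, so R_th ≤ R_L · ε/(1−ε) = 470 kΩ × 0.0350/0.9650 = 17.0 kΩ.

R_th ≤ 17.0 kΩ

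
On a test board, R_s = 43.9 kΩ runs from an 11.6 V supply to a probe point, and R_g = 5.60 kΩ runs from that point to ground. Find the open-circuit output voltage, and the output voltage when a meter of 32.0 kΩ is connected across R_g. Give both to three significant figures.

Open-circuit: V = 11.6 × 5.60/(43.9 + 5.60) = 1.31 V.
With the load, R_g becomes R_g‖R_L = 4.766 kΩ, so V = 11.6 × 4.766/48.67 = 1.14 V.

Unloaded: 1.31 V; loaded: 1.14 V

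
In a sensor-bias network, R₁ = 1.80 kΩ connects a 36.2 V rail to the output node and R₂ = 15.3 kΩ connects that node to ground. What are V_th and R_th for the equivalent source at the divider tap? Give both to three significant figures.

V_th = 32.4 V, R_th = 1.61 kΩ

V_th is the open-circuit tap voltage: 36.2 × 15.3/(1.80 + 15.3) = 32.4 V.
With the supply zeroed, R₁ and R₂ appear in parallel from the tap: R_th = R₁‖R₂ = (1.80 × 15.3)/17.10 = 1.61 kΩ.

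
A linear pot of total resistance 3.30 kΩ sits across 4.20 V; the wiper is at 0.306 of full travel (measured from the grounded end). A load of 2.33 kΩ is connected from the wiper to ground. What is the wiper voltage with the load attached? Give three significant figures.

V ≈ 0.988 V

The wiper splits the pot into (1−α)R = 2.290 kΩ above and αR = 1.010 kΩ below.
Lower section ‖ load = 0.7045 kΩ.
V_wiper = 4.20 × 0.7045/(2.290 + 0.7045) = 0.988 V.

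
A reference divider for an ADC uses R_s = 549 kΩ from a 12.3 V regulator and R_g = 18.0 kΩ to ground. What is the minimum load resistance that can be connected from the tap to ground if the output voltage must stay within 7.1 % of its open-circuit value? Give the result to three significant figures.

R_L(min) ≈ 228 kΩ

Output resistance R_th = R_s‖R_g = (549 × 18.0)/567.0 = 17.43 kΩ.
The fractional drop is R_th/(R_th + R_L); requiring this ≤ 0.0710 gives R_L ≥ R_th(1/0.0710 − 1) = 17.43 × 13.08 = 228 kΩ.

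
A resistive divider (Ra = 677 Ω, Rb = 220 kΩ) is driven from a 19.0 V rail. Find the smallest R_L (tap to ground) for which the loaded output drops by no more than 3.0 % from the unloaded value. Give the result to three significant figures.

Output resistance R_th = Ra‖Rb = (677 × 220000)/220700 = 674.9 Ω.
The fractional drop is R_th/(R_th + R_L); requiring this ≤ 0.0300 gives R_L ≥ R_th(1/0.0300 − 1) = 674.9 × 32.33 = 21.8 kΩ.

R_L(min) ≈ 21.8 kΩ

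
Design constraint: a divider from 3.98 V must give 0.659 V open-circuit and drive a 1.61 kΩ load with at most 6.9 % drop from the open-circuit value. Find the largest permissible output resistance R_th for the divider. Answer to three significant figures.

R_th ≤ 119 Ω

Loading drop = R_th/(R_th + R_L) ≤ 0.0690, so R_th ≤ R_L · ε/(1−ε) = 1.61 kΩ × 0.0690/0.9310 = 119 Ω.
(Any R1, R2 with R2/(R1+R2) = 0.166 and R1‖R2 ≤ 119 Ω will meet the spec.)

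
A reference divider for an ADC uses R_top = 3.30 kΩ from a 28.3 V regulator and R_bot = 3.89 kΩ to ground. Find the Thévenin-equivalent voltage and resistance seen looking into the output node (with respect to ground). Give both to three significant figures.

V_th is the open-circuit tap voltage: 28.3 × 3.89/(3.30 + 3.89) = 15.3 V.
With the supply zeroed, R_top and R_bot appear in parallel from the tap: R_th = R_top‖R_bot = (3.30 × 3.89)/7.190 = 1.79 kΩ.

V_th = 15.3 V, R_th = 1.79 kΩ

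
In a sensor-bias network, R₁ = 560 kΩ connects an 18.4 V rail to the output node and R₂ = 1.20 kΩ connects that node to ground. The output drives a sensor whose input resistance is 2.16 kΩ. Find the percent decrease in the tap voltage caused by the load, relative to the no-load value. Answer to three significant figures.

35.7 %

The divider's output (Thévenin) resistance is R₁‖R₂ = 1.197 kΩ.
Fractional drop under load = R_th/(R_th + R_L) = 1.197 / (1.197 + 2.16) = 0.3567.
So the output falls by 35.7 %.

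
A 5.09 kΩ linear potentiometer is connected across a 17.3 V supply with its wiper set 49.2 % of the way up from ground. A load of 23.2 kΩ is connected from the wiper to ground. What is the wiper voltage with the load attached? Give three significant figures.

The wiper splits the pot into (1−α)R = 2.586 kΩ above and αR = 2.504 kΩ below.
Lower section ‖ load = 2.260 kΩ.
V_wiper = 17.3 × 2.260/(2.586 + 2.260) = 8.07 V.

V ≈ 8.07 V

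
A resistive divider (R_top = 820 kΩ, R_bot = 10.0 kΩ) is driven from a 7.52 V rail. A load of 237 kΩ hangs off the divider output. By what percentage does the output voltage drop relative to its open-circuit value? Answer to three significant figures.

The divider's output (Thévenin) resistance is R_top‖R_bot = 9.880 kΩ.
Fractional drop under load = R_th/(R_th + R_L) = 9.880 / (9.880 + 237) = 0.04002.
So the output falls by 4.00 %.

4.00 %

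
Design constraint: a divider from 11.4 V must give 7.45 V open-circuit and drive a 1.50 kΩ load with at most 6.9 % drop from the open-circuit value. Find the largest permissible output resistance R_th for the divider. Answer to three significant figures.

Loading drop = R_th/(R_th + R_L) ≤ 0.0690, so R_th ≤ R_L · ε/(1−ε) = 1.50 kΩ × 0.0690/0.9310 = 111 Ω.
(Any R1, R2 with R2/(R1+R2) = 0.654 and R1‖R2 ≤ 111 Ω will meet the spec.)

R_th ≤ 111 Ω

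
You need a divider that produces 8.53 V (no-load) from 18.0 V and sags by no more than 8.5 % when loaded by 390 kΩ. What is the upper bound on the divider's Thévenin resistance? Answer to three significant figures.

Loading drop = R_th/(R_th + R_L) ≤ 0.0850, so R_th ≤ R_L · ε/(1−ε) = 390 kΩ × 0.0850/0.9150 = 36.2 kΩ.
(Any R1, R2 with R2/(R1+R2) = 0.474 and R1‖R2 ≤ 36.2 kΩ will meet the spec.)

R_th ≤ 36.2 kΩ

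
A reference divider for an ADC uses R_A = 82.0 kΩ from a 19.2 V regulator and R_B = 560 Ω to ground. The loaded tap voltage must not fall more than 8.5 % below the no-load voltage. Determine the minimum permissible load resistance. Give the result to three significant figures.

Output resistance R_th = R_A‖R_B = (82000 × 560)/82560 = 556.2 Ω.
The fractional drop is R_th/(R_th + R_L); requiring this ≤ 0.0850 gives R_L ≥ R_th(1/0.0850 − 1) = 556.2 × 10.76 = 5.99 kΩ.

R_L(min) ≈ 5.99 kΩ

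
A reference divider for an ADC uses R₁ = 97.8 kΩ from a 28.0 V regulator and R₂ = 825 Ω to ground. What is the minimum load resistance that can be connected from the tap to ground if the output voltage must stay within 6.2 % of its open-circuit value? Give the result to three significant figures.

R_L(min) ≈ 12.4 kΩ

Output resistance R_th = R₁‖R₂ = (97800 × 825)/98620 = 818.1 Ω.
The fractional drop is R_th/(R_th + R_L); requiring this ≤ 0.0620 gives R_L ≥ R_th(1/0.0620 − 1) = 818.1 × 15.13 = 12.4 kΩ.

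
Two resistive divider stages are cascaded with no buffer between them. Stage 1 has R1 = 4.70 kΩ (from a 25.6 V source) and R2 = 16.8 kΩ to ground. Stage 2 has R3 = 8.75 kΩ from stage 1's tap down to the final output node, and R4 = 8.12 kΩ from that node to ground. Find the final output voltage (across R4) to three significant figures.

V_out ≈ 7.91 V

Stage 2 presents R3+R4 = 16.87 kΩ as a load on stage 1's tap.
Stage 1's lower leg becomes R2‖(R3+R4) = 8.417 kΩ, so V_mid = 25.6 × 8.417/13.12 = 16.43 V.
Stage 2 is itself unloaded: V_out = V_mid × R4/(R3+R4) = 16.43 × 8.12/16.87 = 7.91 V.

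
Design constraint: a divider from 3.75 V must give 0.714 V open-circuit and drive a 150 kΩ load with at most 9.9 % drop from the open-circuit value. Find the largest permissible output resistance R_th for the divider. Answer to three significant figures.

Loading drop = R_th/(R_th + R_L) ≤ 0.0990, so R_th ≤ R_L · ε/(1−ε) = 150 kΩ × 0.0990/0.9010 = 16.5 kΩ.

R_th ≤ 16.5 kΩ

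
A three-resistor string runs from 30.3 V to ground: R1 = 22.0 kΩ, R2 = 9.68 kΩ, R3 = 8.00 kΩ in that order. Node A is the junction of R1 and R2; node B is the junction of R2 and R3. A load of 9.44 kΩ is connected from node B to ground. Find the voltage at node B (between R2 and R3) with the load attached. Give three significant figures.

At node B, R3 is in parallel with the load: R3‖R_L = 4.330 kΩ.
Below node A the resistance is R2 + (R3‖R_L) = 14.01 kΩ, so V_A = 30.3 × 14.01/36.01 = 11.79 V.
Then V_B = V_A × (R3‖R_L)/(R2 + R3‖R_L) = 11.79 × 4.330/14.01 = 3.64 V.

V ≈ 3.64 V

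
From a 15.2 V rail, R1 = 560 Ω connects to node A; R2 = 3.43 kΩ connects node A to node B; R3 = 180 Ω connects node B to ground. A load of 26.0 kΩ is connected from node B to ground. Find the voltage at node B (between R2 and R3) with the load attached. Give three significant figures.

At node B, R3 is in parallel with the load: R3‖R_L = 178.8 Ω.
Below node A the resistance is R2 + (R3‖R_L) = 3609 Ω, so V_A = 15.2 × 3609/4169 = 13.16 V.
Then V_B = V_A × (R3‖R_L)/(R2 + R3‖R_L) = 13.16 × 178.8/3609 = 0.652 V.

V ≈ 0.652 V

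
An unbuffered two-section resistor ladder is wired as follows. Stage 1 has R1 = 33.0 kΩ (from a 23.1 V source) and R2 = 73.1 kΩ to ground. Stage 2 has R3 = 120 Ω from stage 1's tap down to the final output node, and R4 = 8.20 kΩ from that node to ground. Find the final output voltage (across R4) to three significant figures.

V_out ≈ 4.20 V

Stage 2 presents R3+R4 = 8320 Ω as a load on stage 1's tap.
Stage 1's lower leg becomes R2‖(R3+R4) = 7470 Ω, so V_mid = 23.1 × 7470/40470 = 4.264 V.
Stage 2 is itself unloaded: V_out = V_mid × R4/(R3+R4) = 4.264 × 8200/8320 = 4.20 V.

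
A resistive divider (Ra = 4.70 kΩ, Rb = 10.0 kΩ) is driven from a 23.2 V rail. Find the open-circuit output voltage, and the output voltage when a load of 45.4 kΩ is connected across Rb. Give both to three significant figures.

Open-circuit: V = 23.2 × 10.0/(4.70 + 10.0) = 15.8 V.
With the load, Rb becomes Rb‖R_L = 8.195 kΩ, so V = 23.2 × 8.195/12.89 = 14.7 V.

Unloaded: 15.8 V; loaded: 14.7 V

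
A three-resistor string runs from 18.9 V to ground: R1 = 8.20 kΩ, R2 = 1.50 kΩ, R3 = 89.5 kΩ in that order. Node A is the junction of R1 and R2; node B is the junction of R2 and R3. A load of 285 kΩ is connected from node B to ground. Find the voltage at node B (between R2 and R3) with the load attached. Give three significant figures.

At node B, R3 is in parallel with the load: R3‖R_L = 68.11 kΩ.
Below node A the resistance is R2 + (R3‖R_L) = 69.61 kΩ, so V_A = 18.9 × 69.61/77.81 = 16.91 V.
Then V_B = V_A × (R3‖R_L)/(R2 + R3‖R_L) = 16.91 × 68.11/69.61 = 16.5 V.

V ≈ 16.5 V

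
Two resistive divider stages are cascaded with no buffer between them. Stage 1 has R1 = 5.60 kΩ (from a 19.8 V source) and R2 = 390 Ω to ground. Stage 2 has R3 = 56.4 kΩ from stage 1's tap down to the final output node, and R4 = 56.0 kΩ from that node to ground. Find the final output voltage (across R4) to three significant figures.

V_out ≈ 0.640 V

Stage 2 presents R3+R4 = 112400 Ω as a load on stage 1's tap.
Stage 1's lower leg becomes R2‖(R3+R4) = 388.7 Ω, so V_mid = 19.8 × 388.7/5989 = 1.285 V.
Stage 2 is itself unloaded: V_out = V_mid × R4/(R3+R4) = 1.285 × 56000/112400 = 0.640 V.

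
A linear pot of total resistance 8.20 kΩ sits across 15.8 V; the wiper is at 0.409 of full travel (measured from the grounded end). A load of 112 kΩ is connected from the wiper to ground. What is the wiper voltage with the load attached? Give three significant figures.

V ≈ 6.35 V

The wiper splits the pot into (1−α)R = 4.846 kΩ above and αR = 3.354 kΩ below.
Lower section ‖ load = 3.256 kΩ.
V_wiper = 15.8 × 3.256/(4.846 + 3.256) = 6.35 V.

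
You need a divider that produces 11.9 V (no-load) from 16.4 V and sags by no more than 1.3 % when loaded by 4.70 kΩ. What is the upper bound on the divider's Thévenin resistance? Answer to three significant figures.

Loading drop = R_th/(R_th + R_L) ≤ 0.0130, so R_th ≤ R_L · ε/(1−ε) = 4.70 kΩ × 0.0130/0.9870 = 61.9 Ω.
(Any R1, R2 with R2/(R1+R2) = 0.726 and R1‖R2 ≤ 61.9 Ω will meet the spec.)

R_th ≤ 61.9 Ω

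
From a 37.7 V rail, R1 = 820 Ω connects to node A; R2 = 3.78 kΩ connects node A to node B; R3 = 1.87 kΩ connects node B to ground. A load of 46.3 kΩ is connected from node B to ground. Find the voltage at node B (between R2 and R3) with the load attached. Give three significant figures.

At node B, R3 is in parallel with the load: R3‖R_L = 1797 Ω.
Below node A the resistance is R2 + (R3‖R_L) = 5577 Ω, so V_A = 37.7 × 5577/6397 = 32.87 V.
Then V_B = V_A × (R3‖R_L)/(R2 + R3‖R_L) = 32.87 × 1797/5577 = 10.6 V.

V ≈ 10.6 V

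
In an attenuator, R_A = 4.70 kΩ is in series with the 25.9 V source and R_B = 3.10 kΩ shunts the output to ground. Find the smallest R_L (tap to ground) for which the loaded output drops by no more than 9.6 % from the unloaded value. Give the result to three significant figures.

Output resistance R_th = R_A‖R_B = (4.70 × 3.10)/7.800 = 1.868 kΩ.
The fractional drop is R_th/(R_th + R_L); requiring this ≤ 0.0960 gives R_L ≥ R_th(1/0.0960 − 1) = 1.868 × 9.417 = 17.6 kΩ.

R_L(min) ≈ 17.6 kΩ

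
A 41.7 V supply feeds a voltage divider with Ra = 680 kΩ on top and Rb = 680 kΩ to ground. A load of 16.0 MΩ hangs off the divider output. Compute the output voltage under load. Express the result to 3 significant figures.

The load sits in parallel with Rb: Rb‖R_L = (680 × 16000) / (680 + 16000) = 652.3 kΩ.
V_out = 41.7 × 652.3 / (680 + 652.3) = 41.7 × 652.3/1332 = 20.4 V.
(Unloaded it would have been 20.9 V.)

V_out ≈ 20.4 V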